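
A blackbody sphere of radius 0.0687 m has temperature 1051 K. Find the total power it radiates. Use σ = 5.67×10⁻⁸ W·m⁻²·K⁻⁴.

A = 4πr² = 4π × (0.0687)² = 0.0593 m².
P = σAT⁴ = 5.67×10⁻⁸ × 0.0593 × (1051)⁴ = 5.67×10⁻⁸ × 0.0593 × 1.22×10^12.
P = 4100 W.

P ≈ 4100 W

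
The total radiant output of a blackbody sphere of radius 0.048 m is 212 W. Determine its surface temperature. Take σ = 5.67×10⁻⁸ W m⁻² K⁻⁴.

A = 4πr² = 4π × (0.048)² = 0.0290 m².
From P = σAT⁴, T = (P / σA)^(1/4) = (212 / (5.67×10⁻⁸ × 0.0290))^(1/4).
T = (1.29×10^11)^(1/4) = 599 K.

T ≈ 599 K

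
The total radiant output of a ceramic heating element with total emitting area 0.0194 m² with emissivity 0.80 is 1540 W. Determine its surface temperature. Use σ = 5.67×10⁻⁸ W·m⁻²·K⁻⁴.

T ≈ 1150 K

From P = εσAT⁴, T = (P / εσA)^(1/4) = (1540 / (0.80 × 5.67×10⁻⁸ × 0.0194))^(1/4).
T = (1.75×10^12)^(1/4) = 1150 K.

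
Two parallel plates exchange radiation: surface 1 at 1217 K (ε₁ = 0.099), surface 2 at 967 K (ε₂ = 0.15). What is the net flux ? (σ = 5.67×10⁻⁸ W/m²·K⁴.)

For two large parallel gray plates, q = σ(T₁⁴ − T₂⁴) / (1/ε₁ + 1/ε₂ − 1).
1/ε₁ + 1/ε₂ − 1 = 1/0.099 + 1/0.15 − 1 = 15.77.
T₁⁴ − T₂⁴ = 2.19×10^12 − 8.74×10^11 = 1.32×10^12 K⁴.
q = 5.67×10⁻⁸ × 1.32×10^12 / 15.77 = 4740 W/m².

q ≈ 4740 W/m²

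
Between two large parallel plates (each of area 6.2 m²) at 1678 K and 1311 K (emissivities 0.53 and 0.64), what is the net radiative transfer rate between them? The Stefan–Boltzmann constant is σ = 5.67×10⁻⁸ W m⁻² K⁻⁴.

For two large parallel gray plates, q = σ(T₁⁴ − T₂⁴) / (1/ε₁ + 1/ε₂ − 1).
1/ε₁ + 1/ε₂ − 1 = 1/0.53 + 1/0.64 − 1 = 2.449.
T₁⁴ − T₂⁴ = 7.93×10^12 − 2.95×10^12 = 4.97×10^12 K⁴.
q = 5.67×10⁻⁸ × 4.97×10^12 / 2.449 = 1.15×10^5 W/m².
Q = q·A = 1.15×10^5 × 6.2 = 7.14×10^5 W.

Q ≈ 7.14×10^5 W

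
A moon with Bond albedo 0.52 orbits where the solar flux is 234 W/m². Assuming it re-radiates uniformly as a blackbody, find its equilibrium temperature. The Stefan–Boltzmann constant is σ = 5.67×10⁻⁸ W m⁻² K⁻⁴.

Power absorbed = (1−a)S·πR²; power emitted = 4πR²σT⁴. Equating and cancelling πR²:
T = ((1−a)S / 4σ)^(1/4) = (112 / (4 × 5.67×10⁻⁸))^(1/4) = (4.95×10^8)^(1/4).
T = 149 K.

T ≈ 149 K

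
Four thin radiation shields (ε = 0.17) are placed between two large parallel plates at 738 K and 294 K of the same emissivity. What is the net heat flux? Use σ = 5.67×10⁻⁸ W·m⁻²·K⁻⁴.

q ≈ 305 W/m²

Each of the 5 gaps contributes resistance (2/ε − 1) = 2/0.17 − 1 = 10.76; total = 53.82.
q = σ(T₁⁴ − T₂⁴) / 53.82 = 5.67×10⁻⁸ × 2.89×10^11 / 53.82 = 305 W/m².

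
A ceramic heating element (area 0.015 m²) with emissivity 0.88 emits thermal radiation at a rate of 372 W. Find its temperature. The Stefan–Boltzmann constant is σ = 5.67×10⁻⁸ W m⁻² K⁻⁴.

T ≈ 840 K

From P = εσAT⁴, T = (P / εσA)^(1/4) = (372 / (0.88 × 5.67×10⁻⁸ × 0.0150))^(1/4).
T = (4.97×10^11)^(1/4) = 840 K.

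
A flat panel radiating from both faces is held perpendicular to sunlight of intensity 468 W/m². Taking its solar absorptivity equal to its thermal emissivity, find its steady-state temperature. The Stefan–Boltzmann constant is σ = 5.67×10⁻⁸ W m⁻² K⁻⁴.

T ≈ 253 K

Absorbed flux αS = emitted flux 2εσT⁴ per unit area; with α = ε this gives T = (S/2σ)^(1/4).
T = (468 / (2 × 5.67×10⁻⁸))^(1/4) = (4.13×10^9)^(1/4).
T = 253 K.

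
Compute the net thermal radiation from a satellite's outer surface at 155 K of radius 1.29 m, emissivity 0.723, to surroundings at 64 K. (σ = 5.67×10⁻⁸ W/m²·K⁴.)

A = 4πr² = 4π × (1.29)² = 20.9 m².
Q = εσA(T⁴ − T_s⁴). T⁴ − T_s⁴ = (155)⁴ − (64)⁴ = 5.77×10^8 − 1.68×10^7 = 5.60×10^8 K⁴.
Q = 0.723 × 5.67×10⁻⁸ × 20.9 × 5.60×10^8 = 480 W.

Q ≈ 480 W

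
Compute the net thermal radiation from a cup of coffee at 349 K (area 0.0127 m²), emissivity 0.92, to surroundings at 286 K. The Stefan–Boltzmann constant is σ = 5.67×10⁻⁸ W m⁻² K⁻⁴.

Q ≈ 5.40 W

Q = εσA(T⁴ − T_s⁴). T⁴ − T_s⁴ = (349)⁴ − (286)⁴ = 1.48×10^10 − 6.69×10^9 = 8.14×10^9 K⁴.
Q = 0.92 × 5.67×10⁻⁸ × 0.0127 × 8.14×10^9 = 5.40 W.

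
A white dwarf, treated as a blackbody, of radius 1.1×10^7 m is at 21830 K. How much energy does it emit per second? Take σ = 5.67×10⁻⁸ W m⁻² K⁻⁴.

P ≈ 1.96×10^25 W

A = 4πr² = 4π × (1.1×10^7)² = 1.52×10^15 m².
P = σAT⁴ = 5.67×10⁻⁸ × 1.52×10^15 × (21830)⁴ = 5.67×10⁻⁸ × 1.52×10^15 × 2.27×10^17.
P = 1.96×10^25 W.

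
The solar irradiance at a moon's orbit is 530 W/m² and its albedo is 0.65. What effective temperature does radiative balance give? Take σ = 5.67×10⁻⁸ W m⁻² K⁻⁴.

Power absorbed = (1−a)S·πR²; power emitted = 4πR²σT⁴. Equating and cancelling πR²:
T = ((1−a)S / 4σ)^(1/4) = (186 / (4 × 5.67×10⁻⁸))^(1/4) = (8.18×10^8)^(1/4).
T = 169 K.

T ≈ 169 K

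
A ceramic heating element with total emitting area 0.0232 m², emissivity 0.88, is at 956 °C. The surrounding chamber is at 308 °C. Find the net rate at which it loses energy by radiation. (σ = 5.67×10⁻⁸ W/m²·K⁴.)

Convert: 956 °C = 1229 K; 308 °C = 581 K.
Q = εσA(T⁴ − T_s⁴). T⁴ − T_s⁴ = (1229)⁴ − (581)⁴ = 2.28×10^12 − 1.14×10^11 = 2.17×10^12 K⁴.
Q = 0.88 × 5.67×10⁻⁸ × 0.0232 × 2.17×10^12 = 2510 W.

Q ≈ 2510 W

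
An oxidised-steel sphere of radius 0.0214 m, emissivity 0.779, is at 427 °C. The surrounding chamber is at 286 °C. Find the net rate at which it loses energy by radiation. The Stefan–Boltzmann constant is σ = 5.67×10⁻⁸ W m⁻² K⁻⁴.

Q ≈ 36.2 W

A = 4πr² = 4π × (0.0214)² = 5.75×10^-3 m².
Convert: 427 °C = 700 K; 286 °C = 559 K.
Q = εσA(T⁴ − T_s⁴). T⁴ − T_s⁴ = (700)⁴ − (559)⁴ = 2.40×10^11 − 9.76×10^10 = 1.42×10^11 K⁴.
Q = 0.779 × 5.67×10⁻⁸ × 5.75×10^-3 × 1.42×10^11 = 36.2 W.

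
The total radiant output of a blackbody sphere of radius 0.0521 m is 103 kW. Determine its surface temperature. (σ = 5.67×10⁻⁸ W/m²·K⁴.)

T ≈ 2700 K

A = 4πr² = 4π × (0.0521)² = 0.0341 m².
From P = σAT⁴, T = (P / σA)^(1/4) = (1.03×10^5 / (5.67×10⁻⁸ × 0.0341))^(1/4).
T = (5.33×10^13)^(1/4) = 2700 K.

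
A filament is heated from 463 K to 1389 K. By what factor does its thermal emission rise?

ratio ≈ 81.0

P ∝ T⁴, so the ratio is (1389/463)⁴ = (3.000)⁴ = 81.0.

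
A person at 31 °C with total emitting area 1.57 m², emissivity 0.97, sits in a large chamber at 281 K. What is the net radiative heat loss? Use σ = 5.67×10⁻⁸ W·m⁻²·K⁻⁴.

Convert: 31 °C = 304 K.
Q = εσA(T⁴ − T_s⁴). T⁴ − T_s⁴ = (304)⁴ − (281)⁴ = 8.54×10^9 − 6.23×10^9 = 2.31×10^9 K⁴.
Q = 0.97 × 5.67×10⁻⁸ × 1.57 × 2.31×10^9 = 199 W.

Q ≈ 199 W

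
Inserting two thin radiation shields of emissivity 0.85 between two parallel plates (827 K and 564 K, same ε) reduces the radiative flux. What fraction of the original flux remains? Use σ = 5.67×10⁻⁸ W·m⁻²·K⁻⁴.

ratio ≈ 0.333

With N identical shields there are N+1 = 3 gaps in series, each with the same radiative resistance, so the flux falls to 1/(N+1) of its unshielded value.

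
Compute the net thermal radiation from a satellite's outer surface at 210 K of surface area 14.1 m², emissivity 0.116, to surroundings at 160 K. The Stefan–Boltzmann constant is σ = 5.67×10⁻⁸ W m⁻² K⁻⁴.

Q ≈ 120 W

Q = εσA(T⁴ − T_s⁴). T⁴ − T_s⁴ = (210)⁴ − (160)⁴ = 1.94×10^9 − 6.55×10^8 = 1.29×10^9 K⁴.
Q = 0.116 × 5.67×10⁻⁸ × 14.1 × 1.29×10^9 = 120 W.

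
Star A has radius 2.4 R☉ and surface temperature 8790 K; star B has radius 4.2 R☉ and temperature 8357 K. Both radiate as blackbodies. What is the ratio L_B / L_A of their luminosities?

L_B/L_A ≈ 2.50

L = 4πR²σT⁴ ∝ R²T⁴, so L_B/L_A = (4.2/2.4)² × (8357/8790)⁴ = 3.06 × 0.817 = 2.50.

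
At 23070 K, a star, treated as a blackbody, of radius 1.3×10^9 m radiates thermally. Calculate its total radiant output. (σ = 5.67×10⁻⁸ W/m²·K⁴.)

A = 4πr² = 4π × (1.3×10^9)² = 2.12×10^19 m².
P = σAT⁴ = 5.67×10⁻⁸ × 2.12×10^19 × (23070)⁴ = 5.67×10⁻⁸ × 2.12×10^19 × 2.83×10^17.
P = 3.41×10^29 W.

P ≈ 3.41×10^29 W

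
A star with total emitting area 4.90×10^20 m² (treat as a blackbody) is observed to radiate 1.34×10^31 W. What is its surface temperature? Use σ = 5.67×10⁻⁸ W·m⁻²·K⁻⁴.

From P = σAT⁴, T = (P / σA)^(1/4) = (1.34×10^31 / (5.67×10⁻⁸ × 4.90×10^20))^(1/4).
T = (4.82×10^17)^(1/4) = 26400 K.

T ≈ 26400 K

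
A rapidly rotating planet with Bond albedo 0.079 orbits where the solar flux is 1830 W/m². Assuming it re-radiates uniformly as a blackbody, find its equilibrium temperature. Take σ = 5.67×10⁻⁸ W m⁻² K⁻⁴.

Power absorbed = (1−a)S·πR²; power emitted = 4πR²σT⁴. Equating and cancelling πR²:
T = ((1−a)S / 4σ)^(1/4) = (1690 / (4 × 5.67×10⁻⁸))^(1/4) = (7.43×10^9)^(1/4).
T = 294 K.

T ≈ 294 K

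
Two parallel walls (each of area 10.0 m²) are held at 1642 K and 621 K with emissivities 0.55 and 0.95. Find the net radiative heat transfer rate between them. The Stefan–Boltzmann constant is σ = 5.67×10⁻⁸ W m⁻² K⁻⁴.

Q ≈ 2.16×10^6 W

For two large parallel gray plates, q = σ(T₁⁴ − T₂⁴) / (1/ε₁ + 1/ε₂ − 1).
1/ε₁ + 1/ε₂ − 1 = 1/0.55 + 1/0.95 − 1 = 1.871.
T₁⁴ − T₂⁴ = 7.27×10^12 − 1.49×10^11 = 7.12×10^12 K⁴.
q = 5.67×10⁻⁸ × 7.12×10^12 / 1.871 = 2.16×10^5 W/m².
Q = q·A = 2.16×10^5 × 10.0 = 2.16×10^6 W.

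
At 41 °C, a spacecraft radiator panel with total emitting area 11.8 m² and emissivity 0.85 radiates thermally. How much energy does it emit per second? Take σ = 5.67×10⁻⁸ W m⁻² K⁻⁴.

P ≈ 5530 W

41 °C = 314 K.
Stefan–Boltzmann: P = εσAT⁴ = 0.85 × 5.67×10⁻⁸ × 11.8 × (314)⁴ = 0.85 × 5.67×10⁻⁸ × 11.8 × 9.72×10^9.
P = 5530 W.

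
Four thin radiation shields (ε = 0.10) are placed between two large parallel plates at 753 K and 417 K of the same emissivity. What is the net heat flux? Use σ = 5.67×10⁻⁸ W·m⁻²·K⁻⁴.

Each of the 5 gaps contributes resistance (2/ε − 1) = 2/0.10 − 1 = 19.00; total = 95.00.
q = σ(T₁⁴ − T₂⁴) / 95.00 = 5.67×10⁻⁸ × 2.91×10^11 / 95.00 = 174 W/m².

q ≈ 174 W/m²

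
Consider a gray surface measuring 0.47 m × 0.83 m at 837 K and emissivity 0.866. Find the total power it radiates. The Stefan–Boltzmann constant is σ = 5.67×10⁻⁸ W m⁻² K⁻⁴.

A = 0.47 × 0.83 = 0.390 m².
P = εσAT⁴ = 0.866 × 5.67×10⁻⁸ × 0.390 × (837)⁴ = 0.866 × 5.67×10⁻⁸ × 0.390 × 4.91×10^11.
P = 9400 W.

P ≈ 9400 W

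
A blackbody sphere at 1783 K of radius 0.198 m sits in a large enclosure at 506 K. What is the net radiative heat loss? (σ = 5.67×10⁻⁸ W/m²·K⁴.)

Q ≈ 2.80×10^5 W

A = 4πr² = 4π × (0.198)² = 0.493 m².
Q = σA(T⁴ − T_s⁴). T⁴ − T_s⁴ = (1783)⁴ − (506)⁴ = 1.01×10^13 − 6.56×10^10 = 1.00×10^13 K⁴.
Q = 5.67×10⁻⁸ × 0.493 × 1.00×10^13 = 2.80×10^5 W.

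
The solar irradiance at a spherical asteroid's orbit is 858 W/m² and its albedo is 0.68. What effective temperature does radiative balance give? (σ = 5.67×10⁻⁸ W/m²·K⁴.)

T ≈ 187 K

Power absorbed = (1−a)S·πR²; power emitted = 4πR²σT⁴. Equating and cancelling πR²:
T = ((1−a)S / 4σ)^(1/4) = (275 / (4 × 5.67×10⁻⁸))^(1/4) = (1.21×10^9)^(1/4).
T = 187 K.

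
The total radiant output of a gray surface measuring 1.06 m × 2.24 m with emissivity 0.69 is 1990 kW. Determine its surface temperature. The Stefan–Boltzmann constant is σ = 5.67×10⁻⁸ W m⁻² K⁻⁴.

A = 1.06 × 2.24 = 2.37 m².
From P = εσAT⁴, T = (P / εσA)^(1/4) = (1.99×10^6 / (0.69 × 5.67×10⁻⁸ × 2.37))^(1/4).
T = (2.14×10^13)^(1/4) = 2150 K.

T ≈ 2150 K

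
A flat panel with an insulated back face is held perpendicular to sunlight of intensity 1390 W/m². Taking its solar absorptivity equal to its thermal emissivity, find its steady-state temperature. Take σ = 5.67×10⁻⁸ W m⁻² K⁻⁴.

Absorbed flux αS = emitted flux εσT⁴ (one radiating face); with α = ε, T = (S/σ)^(1/4).
T = (1390 / 5.67×10⁻⁸)^(1/4) = (2.45×10^10)^(1/4).
T = 396 K.

T ≈ 396 K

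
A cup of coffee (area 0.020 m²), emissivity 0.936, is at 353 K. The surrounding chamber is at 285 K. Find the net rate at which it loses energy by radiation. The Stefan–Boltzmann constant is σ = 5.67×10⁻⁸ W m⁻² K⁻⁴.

Q ≈ 9.48 W

Q = εσA(T⁴ − T_s⁴). T⁴ − T_s⁴ = (353)⁴ − (285)⁴ = 1.55×10^10 − 6.60×10^9 = 8.93×10^9 K⁴.
Q = 0.936 × 5.67×10⁻⁸ × 0.0200 × 8.93×10^9 = 9.48 W.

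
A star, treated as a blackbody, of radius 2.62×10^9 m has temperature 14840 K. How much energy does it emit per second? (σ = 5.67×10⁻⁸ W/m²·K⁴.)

A = 4πr² = 4π × (2.62×10^9)² = 8.63×10^19 m².
P = σAT⁴ = 5.67×10⁻⁸ × 8.63×10^19 × (14840)⁴ = 5.67×10⁻⁸ × 8.63×10^19 × 4.85×10^16.
P = 2.37×10^29 W.

P ≈ 2.37×10^29 W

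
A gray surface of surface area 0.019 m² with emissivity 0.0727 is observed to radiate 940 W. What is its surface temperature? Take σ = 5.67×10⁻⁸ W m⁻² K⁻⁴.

From P = εσAT⁴, T = (P / εσA)^(1/4) = (940 / (0.0727 × 5.67×10⁻⁸ × 0.0190))^(1/4).
T = (1.20×10^13)^(1/4) = 1860 K.

T ≈ 1860 K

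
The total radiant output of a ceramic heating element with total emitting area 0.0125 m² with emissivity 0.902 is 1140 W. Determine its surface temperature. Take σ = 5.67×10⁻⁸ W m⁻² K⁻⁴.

T ≈ 1160 K

From P = εσAT⁴, T = (P / εσA)^(1/4) = (1140 / (0.902 × 5.67×10⁻⁸ × 0.0125))^(1/4).
T = (1.78×10^12)^(1/4) = 1160 K.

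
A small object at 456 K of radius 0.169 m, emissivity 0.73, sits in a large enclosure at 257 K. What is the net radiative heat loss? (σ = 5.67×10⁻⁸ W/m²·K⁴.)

A = 4πr² = 4π × (0.169)² = 0.359 m².
Q = εσA(T⁴ − T_s⁴). T⁴ − T_s⁴ = (456)⁴ − (257)⁴ = 4.32×10^10 − 4.36×10^9 = 3.89×10^10 K⁴.
Q = 0.73 × 5.67×10⁻⁸ × 0.359 × 3.89×10^10 = 578 W.

Q ≈ 578 W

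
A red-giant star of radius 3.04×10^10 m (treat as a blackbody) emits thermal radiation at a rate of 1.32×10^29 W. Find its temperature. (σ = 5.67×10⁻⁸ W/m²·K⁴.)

A = 4πr² = 4π × (3.04×10^10)² = 1.16×10^22 m².
From P = σAT⁴, T = (P / σA)^(1/4) = (1.32×10^29 / (5.67×10⁻⁸ × 1.16×10^22))^(1/4).
T = (2.00×10^14)^(1/4) = 3760 K.

T ≈ 3760 K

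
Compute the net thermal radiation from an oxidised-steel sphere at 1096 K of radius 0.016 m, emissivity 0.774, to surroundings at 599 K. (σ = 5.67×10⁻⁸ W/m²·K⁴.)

A = 4πr² = 4π × (0.016)² = 3.22×10^-3 m².
Q = εσA(T⁴ − T_s⁴). T⁴ − T_s⁴ = (1096)⁴ − (599)⁴ = 1.44×10^12 − 1.29×10^11 = 1.31×10^12 K⁴.
Q = 0.774 × 5.67×10⁻⁸ × 3.22×10^-3 × 1.31×10^12 = 186 W.

Q ≈ 186 W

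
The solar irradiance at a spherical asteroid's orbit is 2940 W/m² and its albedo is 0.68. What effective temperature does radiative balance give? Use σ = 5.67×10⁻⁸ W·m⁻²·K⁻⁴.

T ≈ 254 K

Power absorbed = (1−a)S·πR²; power emitted = 4πR²σT⁴. Equating and cancelling πR²:
T = ((1−a)S / 4σ)^(1/4) = (941 / (4 × 5.67×10⁻⁸))^(1/4) = (4.15×10^9)^(1/4).
T = 254 K.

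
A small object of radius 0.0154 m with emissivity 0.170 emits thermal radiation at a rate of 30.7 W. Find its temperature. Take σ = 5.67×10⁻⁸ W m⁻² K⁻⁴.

A = 4πr² = 4π × (0.0154)² = 2.98×10^-3 m².
From P = εσAT⁴, T = (P / εσA)^(1/4) = (30.7 / (0.170 × 5.67×10⁻⁸ × 2.98×10^-3))^(1/4).
T = (1.07×10^12)^(1/4) = 1020 K.

T ≈ 1020 K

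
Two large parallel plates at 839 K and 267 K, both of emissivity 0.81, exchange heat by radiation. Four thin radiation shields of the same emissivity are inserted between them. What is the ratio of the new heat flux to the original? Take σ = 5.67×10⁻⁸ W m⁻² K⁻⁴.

ratio ≈ 0.200

With N identical shields there are N+1 = 5 gaps in series, each with the same radiative resistance, so the flux falls to 1/(N+1) of its unshielded value.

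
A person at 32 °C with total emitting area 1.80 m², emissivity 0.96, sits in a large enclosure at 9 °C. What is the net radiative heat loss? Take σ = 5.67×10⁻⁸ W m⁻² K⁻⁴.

Convert: 32 °C = 305 K; 9 °C = 282 K.
Q = εσA(T⁴ − T_s⁴). T⁴ − T_s⁴ = (305)⁴ − (282)⁴ = 8.65×10^9 − 6.32×10^9 = 2.33×10^9 K⁴.
Q = 0.96 × 5.67×10⁻⁸ × 1.80 × 2.33×10^9 = 228 W.

Q ≈ 228 W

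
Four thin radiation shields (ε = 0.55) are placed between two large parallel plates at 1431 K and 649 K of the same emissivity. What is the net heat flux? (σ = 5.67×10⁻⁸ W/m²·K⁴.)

q ≈ 17300 W/m²

Each of the 5 gaps contributes resistance (2/ε − 1) = 2/0.55 − 1 = 2.636; total = 13.18.
q = σ(T₁⁴ − T₂⁴) / 13.18 = 5.67×10⁻⁸ × 4.02×10^12 / 13.18 = 17300 W/m².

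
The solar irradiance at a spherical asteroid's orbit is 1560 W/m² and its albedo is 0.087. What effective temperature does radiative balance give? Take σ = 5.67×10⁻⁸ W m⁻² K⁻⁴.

Power absorbed = (1−a)S·πR²; power emitted = 4πR²σT⁴. Equating and cancelling πR²:
T = ((1−a)S / 4σ)^(1/4) = (1420 / (4 × 5.67×10⁻⁸))^(1/4) = (6.28×10^9)^(1/4).
T = 282 K.

T ≈ 282 K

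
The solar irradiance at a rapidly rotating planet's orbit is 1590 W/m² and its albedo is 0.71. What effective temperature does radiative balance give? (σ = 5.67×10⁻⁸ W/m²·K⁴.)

Power absorbed = (1−a)S·πR²; power emitted = 4πR²σT⁴. Equating and cancelling πR²:
T = ((1−a)S / 4σ)^(1/4) = (461 / (4 × 5.67×10⁻⁸))^(1/4) = (2.03×10^9)^(1/4).
T = 212 K.

T ≈ 212 K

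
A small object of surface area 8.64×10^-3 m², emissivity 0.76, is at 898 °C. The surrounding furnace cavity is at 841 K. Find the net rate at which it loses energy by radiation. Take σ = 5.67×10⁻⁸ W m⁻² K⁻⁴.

Q ≈ 514 W

Convert: 898 °C = 1171 K.
Q = εσA(T⁴ − T_s⁴). T⁴ − T_s⁴ = (1171)⁴ − (841)⁴ = 1.88×10^12 − 5.00×10^11 = 1.38×10^12 K⁴.
Q = 0.76 × 5.67×10⁻⁸ × 8.64×10^-3 × 1.38×10^12 = 514 W.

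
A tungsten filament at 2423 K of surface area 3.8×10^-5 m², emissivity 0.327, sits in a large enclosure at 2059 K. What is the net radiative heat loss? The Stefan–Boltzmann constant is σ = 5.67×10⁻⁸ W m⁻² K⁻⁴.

Q ≈ 11.6 W

Q = εσA(T⁴ − T_s⁴). T⁴ − T_s⁴ = (2423)⁴ − (2059)⁴ = 3.45×10^13 − 1.80×10^13 = 1.65×10^13 K⁴.
Q = 0.327 × 5.67×10⁻⁸ × 3.80×10^-5 × 1.65×10^13 = 11.6 W.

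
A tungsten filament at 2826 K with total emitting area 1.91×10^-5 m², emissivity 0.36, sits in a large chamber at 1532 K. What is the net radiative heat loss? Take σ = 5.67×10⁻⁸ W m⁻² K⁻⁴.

Q = εσA(T⁴ − T_s⁴). T⁴ − T_s⁴ = (2826)⁴ − (1532)⁴ = 6.38×10^13 − 5.51×10^12 = 5.83×10^13 K⁴.
Q = 0.36 × 5.67×10⁻⁸ × 1.91×10^-5 × 5.83×10^13 = 22.7 W.

Q ≈ 22.7 W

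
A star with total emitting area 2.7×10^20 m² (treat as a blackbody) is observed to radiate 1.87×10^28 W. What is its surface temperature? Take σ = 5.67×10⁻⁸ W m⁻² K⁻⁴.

T ≈ 5910 K

From P = σAT⁴, T = (P / σA)^(1/4) = (1.87×10^28 / (5.67×10⁻⁸ × 2.70×10^20))^(1/4).
T = (1.22×10^15)^(1/4) = 5910 K.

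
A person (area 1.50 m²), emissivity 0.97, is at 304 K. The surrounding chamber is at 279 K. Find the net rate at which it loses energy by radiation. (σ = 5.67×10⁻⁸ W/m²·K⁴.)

Q ≈ 205 W

Q = εσA(T⁴ − T_s⁴). T⁴ − T_s⁴ = (304)⁴ − (279)⁴ = 8.54×10^9 − 6.06×10^9 = 2.48×10^9 K⁴.
Q = 0.97 × 5.67×10⁻⁸ × 1.50 × 2.48×10^9 = 205 W.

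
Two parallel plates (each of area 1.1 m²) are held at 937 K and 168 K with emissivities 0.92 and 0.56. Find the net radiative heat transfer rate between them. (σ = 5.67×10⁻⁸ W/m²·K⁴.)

For two large parallel gray plates, q = σ(T₁⁴ − T₂⁴) / (1/ε₁ + 1/ε₂ − 1).
1/ε₁ + 1/ε₂ − 1 = 1/0.92 + 1/0.56 − 1 = 1.873.
T₁⁴ − T₂⁴ = 7.71×10^11 − 7.97×10^8 = 7.70×10^11 K⁴.
q = 5.67×10⁻⁸ × 7.70×10^11 / 1.873 = 23300 W/m².
Q = q·A = 23300 × 1.1 = 25600 W.

Q ≈ 25600 W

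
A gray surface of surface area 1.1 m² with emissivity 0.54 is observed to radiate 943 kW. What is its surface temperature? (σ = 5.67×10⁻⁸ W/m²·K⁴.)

From P = εσAT⁴, T = (P / εσA)^(1/4) = (9.43×10^5 / (0.54 × 5.67×10⁻⁸ × 1.10))^(1/4).
T = (2.80×10^13)^(1/4) = 2300 K.

T ≈ 2300 K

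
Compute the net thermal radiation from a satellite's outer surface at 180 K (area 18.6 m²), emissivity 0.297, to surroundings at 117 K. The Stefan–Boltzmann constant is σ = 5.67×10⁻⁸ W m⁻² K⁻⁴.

Q = εσA(T⁴ − T_s⁴). T⁴ − T_s⁴ = (180)⁴ − (117)⁴ = 1.05×10^9 − 1.87×10^8 = 8.62×10^8 K⁴.
Q = 0.297 × 5.67×10⁻⁸ × 18.6 × 8.62×10^8 = 270 W.

Q ≈ 270 W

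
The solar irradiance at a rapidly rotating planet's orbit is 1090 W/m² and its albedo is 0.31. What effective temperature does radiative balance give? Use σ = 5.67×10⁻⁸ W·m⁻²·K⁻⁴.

T ≈ 240 K

Power absorbed = (1−a)S·πR²; power emitted = 4πR²σT⁴. Equating and cancelling πR²:
T = ((1−a)S / 4σ)^(1/4) = (752 / (4 × 5.67×10⁻⁸))^(1/4) = (3.32×10^9)^(1/4).
T = 240 K.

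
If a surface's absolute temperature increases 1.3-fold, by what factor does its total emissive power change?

factor ≈ 2.86

P ∝ T⁴, so the power scales as (1.3)⁴ = 2.86.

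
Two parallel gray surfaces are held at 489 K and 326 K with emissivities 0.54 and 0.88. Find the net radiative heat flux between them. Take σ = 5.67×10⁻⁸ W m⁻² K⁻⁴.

For two large parallel gray plates, q = σ(T₁⁴ − T₂⁴) / (1/ε₁ + 1/ε₂ − 1).
1/ε₁ + 1/ε₂ − 1 = 1/0.54 + 1/0.88 − 1 = 1.988.
T₁⁴ − T₂⁴ = 5.72×10^10 − 1.13×10^10 = 4.59×10^10 K⁴.
q = 5.67×10⁻⁸ × 4.59×10^10 / 1.988 = 1310 W/m².

q ≈ 1310 W/m²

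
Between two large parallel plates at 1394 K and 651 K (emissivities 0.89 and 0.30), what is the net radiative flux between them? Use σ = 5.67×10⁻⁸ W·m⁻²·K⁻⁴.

q ≈ 59000 W/m²

For two large parallel gray plates, q = σ(T₁⁴ − T₂⁴) / (1/ε₁ + 1/ε₂ − 1).
1/ε₁ + 1/ε₂ − 1 = 1/0.89 + 1/0.30 − 1 = 3.457.
T₁⁴ − T₂⁴ = 3.78×10^12 − 1.80×10^11 = 3.60×10^12 K⁴.
q = 5.67×10⁻⁸ × 3.60×10^12 / 3.457 = 59000 W/m².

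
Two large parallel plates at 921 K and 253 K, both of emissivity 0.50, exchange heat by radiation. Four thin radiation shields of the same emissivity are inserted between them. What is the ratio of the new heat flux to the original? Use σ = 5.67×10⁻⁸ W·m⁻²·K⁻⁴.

With N identical shields there are N+1 = 5 gaps in series, each with the same radiative resistance, so the flux falls to 1/(N+1) of its unshielded value.

ratio ≈ 0.200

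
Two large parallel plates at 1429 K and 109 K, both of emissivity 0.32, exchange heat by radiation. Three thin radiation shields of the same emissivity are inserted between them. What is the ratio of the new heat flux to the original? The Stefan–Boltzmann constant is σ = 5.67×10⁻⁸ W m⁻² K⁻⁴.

ratio ≈ 0.250

With N identical shields there are N+1 = 4 gaps in series, each with the same radiative resistance, so the flux falls to 1/(N+1) of its unshielded value.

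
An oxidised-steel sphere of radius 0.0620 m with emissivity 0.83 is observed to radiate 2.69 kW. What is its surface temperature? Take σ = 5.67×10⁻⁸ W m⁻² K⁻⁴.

A = 4πr² = 4π × (0.0620)² = 0.0483 m².
From P = εσAT⁴, T = (P / εσA)^(1/4) = (2690 / (0.83 × 5.67×10⁻⁸ × 0.0483))^(1/4).
T = (1.18×10^12)^(1/4) = 1040 K.

T ≈ 1040 K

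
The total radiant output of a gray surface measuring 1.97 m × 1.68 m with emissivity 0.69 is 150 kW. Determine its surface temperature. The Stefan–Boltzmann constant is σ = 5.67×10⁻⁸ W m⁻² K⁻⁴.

A = 1.97 × 1.68 = 3.31 m².
From P = εσAT⁴, T = (P / εσA)^(1/4) = (1.50×10^5 / (0.69 × 5.67×10⁻⁸ × 3.31))^(1/4).
T = (1.16×10^12)^(1/4) = 1040 K.

T ≈ 1040 K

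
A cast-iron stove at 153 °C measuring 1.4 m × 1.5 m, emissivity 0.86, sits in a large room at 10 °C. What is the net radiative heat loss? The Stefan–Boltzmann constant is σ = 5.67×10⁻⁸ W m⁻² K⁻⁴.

Q ≈ 2720 W

A = 1.4 × 1.5 = 2.10 m².
Convert: 153 °C = 426 K; 10 °C = 283 K.
Q = εσA(T⁴ − T_s⁴). T⁴ − T_s⁴ = (426)⁴ − (283)⁴ = 3.29×10^10 − 6.41×10^9 = 2.65×10^10 K⁴.
Q = 0.86 × 5.67×10⁻⁸ × 2.10 × 2.65×10^10 = 2720 W.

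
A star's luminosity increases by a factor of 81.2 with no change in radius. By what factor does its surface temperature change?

P ∝ T⁴ ⇒ T ∝ P^(1/4), so T scales by (81.2)^(1/4) = 3.00.

factor ≈ 3.00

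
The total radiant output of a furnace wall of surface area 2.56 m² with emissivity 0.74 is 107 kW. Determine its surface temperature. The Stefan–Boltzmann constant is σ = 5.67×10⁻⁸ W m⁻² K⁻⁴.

From P = εσAT⁴, T = (P / εσA)^(1/4) = (1.07×10^5 / (0.74 × 5.67×10⁻⁸ × 2.56))^(1/4).
T = (9.96×10^11)^(1/4) = 999 K.

T ≈ 999 K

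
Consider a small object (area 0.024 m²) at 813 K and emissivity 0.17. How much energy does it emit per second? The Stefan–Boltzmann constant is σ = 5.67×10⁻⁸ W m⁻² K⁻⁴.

P ≈ 101 W

P = εσAT⁴ = 0.17 × 5.67×10⁻⁸ × 0.0240 × (813)⁴ = 0.17 × 5.67×10⁻⁸ × 0.0240 × 4.37×10^11.
P = 101 W.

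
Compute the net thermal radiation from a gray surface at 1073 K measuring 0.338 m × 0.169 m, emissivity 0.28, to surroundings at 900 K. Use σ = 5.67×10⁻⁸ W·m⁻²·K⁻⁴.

A = 0.338 × 0.169 = 0.0571 m².
Q = εσA(T⁴ − T_s⁴). T⁴ − T_s⁴ = (1073)⁴ − (900)⁴ = 1.33×10^12 − 6.56×10^11 = 6.69×10^11 K⁴.
Q = 0.28 × 5.67×10⁻⁸ × 0.0571 × 6.69×10^11 = 607 W.

Q ≈ 607 W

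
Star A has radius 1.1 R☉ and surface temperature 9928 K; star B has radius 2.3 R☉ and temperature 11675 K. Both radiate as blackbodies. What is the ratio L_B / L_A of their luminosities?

L = 4πR²σT⁴ ∝ R²T⁴, so L_B/L_A = (2.3/1.1)² × (11675/9928)⁴ = 4.37 × 1.91 = 8.36.

L_B/L_A ≈ 8.36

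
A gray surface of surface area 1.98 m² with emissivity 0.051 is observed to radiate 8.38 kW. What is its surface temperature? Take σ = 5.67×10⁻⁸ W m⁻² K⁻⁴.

From P = εσAT⁴, T = (P / εσA)^(1/4) = (8380 / (0.051 × 5.67×10⁻⁸ × 1.98))^(1/4).
T = (1.46×10^12)^(1/4) = 1100 K.

T ≈ 1100 K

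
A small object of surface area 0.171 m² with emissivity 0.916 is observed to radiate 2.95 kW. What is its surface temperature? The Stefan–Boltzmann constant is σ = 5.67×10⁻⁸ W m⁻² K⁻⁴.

From P = εσAT⁴, T = (P / εσA)^(1/4) = (2950 / (0.916 × 5.67×10⁻⁸ × 0.171))^(1/4).
T = (3.32×10^11)^(1/4) = 759 K.

T ≈ 759 K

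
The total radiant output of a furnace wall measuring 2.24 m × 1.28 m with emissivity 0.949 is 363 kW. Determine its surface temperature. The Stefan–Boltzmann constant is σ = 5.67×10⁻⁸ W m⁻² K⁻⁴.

A = 2.24 × 1.28 = 2.87 m².
From P = εσAT⁴, T = (P / εσA)^(1/4) = (3.63×10^5 / (0.949 × 5.67×10⁻⁸ × 2.87))^(1/4).
T = (2.35×10^12)^(1/4) = 1240 K.

T ≈ 1240 K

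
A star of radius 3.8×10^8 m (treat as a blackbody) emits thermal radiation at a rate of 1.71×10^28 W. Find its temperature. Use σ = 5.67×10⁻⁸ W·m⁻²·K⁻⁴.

T ≈ 20200 K

A = 4πr² = 4π × (3.8×10^8)² = 1.81×10^18 m².
From P = σAT⁴, T = (P / σA)^(1/4) = (1.71×10^28 / (5.67×10⁻⁸ × 1.81×10^18))^(1/4).
T = (1.66×10^17)^(1/4) = 20200 K.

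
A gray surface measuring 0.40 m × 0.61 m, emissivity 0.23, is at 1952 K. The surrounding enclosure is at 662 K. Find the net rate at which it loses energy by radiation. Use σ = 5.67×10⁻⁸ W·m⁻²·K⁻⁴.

Q ≈ 45600 W

A = 0.40 × 0.61 = 0.244 m².
Q = εσA(T⁴ − T_s⁴). T⁴ − T_s⁴ = (1952)⁴ − (662)⁴ = 1.45×10^13 − 1.92×10^11 = 1.43×10^13 K⁴.
Q = 0.23 × 5.67×10⁻⁸ × 0.244 × 1.43×10^13 = 45600 W.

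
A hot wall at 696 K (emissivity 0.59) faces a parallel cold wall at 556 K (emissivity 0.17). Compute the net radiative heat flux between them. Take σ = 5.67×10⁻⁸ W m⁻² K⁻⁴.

q ≈ 1200 W/m²

For two large parallel gray plates, q = σ(T₁⁴ − T₂⁴) / (1/ε₁ + 1/ε₂ − 1).
1/ε₁ + 1/ε₂ − 1 = 1/0.59 + 1/0.17 − 1 = 6.577.
T₁⁴ − T₂⁴ = 2.35×10^11 − 9.56×10^10 = 1.39×10^11 K⁴.
q = 5.67×10⁻⁸ × 1.39×10^11 / 6.577 = 1200 W/m².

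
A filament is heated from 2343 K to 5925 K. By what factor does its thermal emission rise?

ratio ≈ 40.9

P ∝ T⁴, so the ratio is (5925/2343)⁴ = (2.529)⁴ = 40.9.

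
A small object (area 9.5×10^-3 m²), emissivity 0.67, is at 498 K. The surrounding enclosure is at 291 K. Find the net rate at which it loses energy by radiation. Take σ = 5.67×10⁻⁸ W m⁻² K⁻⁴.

Q = εσA(T⁴ − T_s⁴). T⁴ − T_s⁴ = (498)⁴ − (291)⁴ = 6.15×10^10 − 7.17×10^9 = 5.43×10^10 K⁴.
Q = 0.67 × 5.67×10⁻⁸ × 9.50×10^-3 × 5.43×10^10 = 19.6 W.

Q ≈ 19.6 W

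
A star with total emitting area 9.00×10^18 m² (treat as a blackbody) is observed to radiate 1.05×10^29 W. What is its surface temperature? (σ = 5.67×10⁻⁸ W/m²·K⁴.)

T ≈ 21300 K

From P = σAT⁴, T = (P / σA)^(1/4) = (1.05×10^29 / (5.67×10⁻⁸ × 9.00×10^18))^(1/4).
T = (2.06×10^17)^(1/4) = 21300 K.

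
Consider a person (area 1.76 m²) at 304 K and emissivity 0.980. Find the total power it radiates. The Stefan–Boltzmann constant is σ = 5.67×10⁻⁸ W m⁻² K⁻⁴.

P = εσAT⁴ = 0.980 × 5.67×10⁻⁸ × 1.76 × (304)⁴ = 0.980 × 5.67×10⁻⁸ × 1.76 × 8.54×10^9.
P = 835 W.

P ≈ 835 W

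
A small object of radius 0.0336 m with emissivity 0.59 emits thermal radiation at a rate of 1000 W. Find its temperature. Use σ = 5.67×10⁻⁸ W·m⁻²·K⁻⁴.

A = 4πr² = 4π × (0.0336)² = 0.0142 m².
From P = εσAT⁴, T = (P / εσA)^(1/4) = (1000 / (0.59 × 5.67×10⁻⁸ × 0.0142))^(1/4).
T = (2.11×10^12)^(1/4) = 1200 K.

T ≈ 1200 K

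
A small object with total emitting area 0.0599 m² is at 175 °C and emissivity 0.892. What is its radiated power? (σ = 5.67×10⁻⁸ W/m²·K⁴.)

P ≈ 122 W

175 °C = 448 K.
Stefan–Boltzmann: P = εσAT⁴ = 0.892 × 5.67×10⁻⁸ × 0.0599 × (448)⁴ = 0.892 × 5.67×10⁻⁸ × 0.0599 × 4.03×10^10.
P = 122 W.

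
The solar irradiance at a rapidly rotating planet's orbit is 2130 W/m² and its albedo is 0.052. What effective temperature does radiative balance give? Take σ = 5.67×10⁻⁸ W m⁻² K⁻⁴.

Power absorbed = (1−a)S·πR²; power emitted = 4πR²σT⁴. Equating and cancelling πR²:
T = ((1−a)S / 4σ)^(1/4) = (2020 / (4 × 5.67×10⁻⁸))^(1/4) = (8.90×10^9)^(1/4).
T = 307 K.

T ≈ 307 K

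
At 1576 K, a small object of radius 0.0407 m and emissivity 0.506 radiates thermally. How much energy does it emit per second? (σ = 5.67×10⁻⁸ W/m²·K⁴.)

A = 4πr² = 4π × (0.0407)² = 0.0208 m².
P = εσAT⁴ = 0.506 × 5.67×10⁻⁸ × 0.0208 × (1576)⁴ = 0.506 × 5.67×10⁻⁸ × 0.0208 × 6.17×10^12.
P = 3680 W.

P ≈ 3680 W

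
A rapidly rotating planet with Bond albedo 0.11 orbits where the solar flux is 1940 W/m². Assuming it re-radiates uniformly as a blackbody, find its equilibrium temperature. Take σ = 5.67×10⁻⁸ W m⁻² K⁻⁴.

Power absorbed = (1−a)S·πR²; power emitted = 4πR²σT⁴. Equating and cancelling πR²:
T = ((1−a)S / 4σ)^(1/4) = (1730 / (4 × 5.67×10⁻⁸))^(1/4) = (7.61×10^9)^(1/4).
T = 295 K.

T ≈ 295 K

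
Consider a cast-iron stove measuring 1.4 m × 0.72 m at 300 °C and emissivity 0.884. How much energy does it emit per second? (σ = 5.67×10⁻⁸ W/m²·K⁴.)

P ≈ 5450 W

A = 1.4 × 0.72 = 1.01 m².
300 °C = 573 K.
Stefan–Boltzmann: P = εσAT⁴ = 0.884 × 5.67×10⁻⁸ × 1.01 × (573)⁴ = 0.884 × 5.67×10⁻⁸ × 1.01 × 1.08×10^11.
P = 5450 W.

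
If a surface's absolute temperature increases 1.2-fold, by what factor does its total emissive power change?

P ∝ T⁴, so the power scales as (1.2)⁴ = 2.07.

factor ≈ 2.07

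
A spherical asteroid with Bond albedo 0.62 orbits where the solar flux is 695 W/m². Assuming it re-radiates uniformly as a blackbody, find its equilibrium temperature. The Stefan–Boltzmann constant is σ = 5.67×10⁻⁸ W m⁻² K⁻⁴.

T ≈ 185 K

Power absorbed = (1−a)S·πR²; power emitted = 4πR²σT⁴. Equating and cancelling πR²:
T = ((1−a)S / 4σ)^(1/4) = (264 / (4 × 5.67×10⁻⁸))^(1/4) = (1.16×10^9)^(1/4).
T = 185 K.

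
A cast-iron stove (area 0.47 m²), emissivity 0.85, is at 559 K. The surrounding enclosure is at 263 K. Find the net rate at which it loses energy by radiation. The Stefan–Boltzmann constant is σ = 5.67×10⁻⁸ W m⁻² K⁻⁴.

Q = εσA(T⁴ − T_s⁴). T⁴ − T_s⁴ = (559)⁴ − (263)⁴ = 9.76×10^10 − 4.78×10^9 = 9.29×10^10 K⁴.
Q = 0.85 × 5.67×10⁻⁸ × 0.470 × 9.29×10^10 = 2100 W.

Q ≈ 2100 W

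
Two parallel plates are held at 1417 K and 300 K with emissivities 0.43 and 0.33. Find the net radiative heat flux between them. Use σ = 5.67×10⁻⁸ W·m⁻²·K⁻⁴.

For two large parallel gray plates, q = σ(T₁⁴ − T₂⁴) / (1/ε₁ + 1/ε₂ − 1).
1/ε₁ + 1/ε₂ − 1 = 1/0.43 + 1/0.33 − 1 = 4.356.
T₁⁴ − T₂⁴ = 4.03×10^12 − 8.10×10^9 = 4.02×10^12 K⁴.
q = 5.67×10⁻⁸ × 4.02×10^12 / 4.356 = 52400 W/m².

q ≈ 52400 W/m²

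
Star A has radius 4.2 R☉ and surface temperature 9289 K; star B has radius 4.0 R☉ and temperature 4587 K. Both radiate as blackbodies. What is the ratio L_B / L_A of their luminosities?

L = 4πR²σT⁴ ∝ R²T⁴, so L_B/L_A = (4.0/4.2)² × (4587/9289)⁴ = 0.907 × 0.0595 = 0.0539.

L_B/L_A ≈ 0.0539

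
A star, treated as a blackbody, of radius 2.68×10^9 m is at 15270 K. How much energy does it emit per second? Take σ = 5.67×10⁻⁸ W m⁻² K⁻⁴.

P ≈ 2.78×10^29 W

A = 4πr² = 4π × (2.68×10^9)² = 9.03×10^19 m².
P = σAT⁴ = 5.67×10⁻⁸ × 9.03×10^19 × (15270)⁴ = 5.67×10⁻⁸ × 9.03×10^19 × 5.44×10^16.
P = 2.78×10^29 W.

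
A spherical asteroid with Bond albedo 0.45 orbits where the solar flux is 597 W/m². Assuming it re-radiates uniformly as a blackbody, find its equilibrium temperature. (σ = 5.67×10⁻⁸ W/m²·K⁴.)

Power absorbed = (1−a)S·πR²; power emitted = 4πR²σT⁴. Equating and cancelling πR²:
T = ((1−a)S / 4σ)^(1/4) = (328 / (4 × 5.67×10⁻⁸))^(1/4) = (1.45×10^9)^(1/4).
T = 195 K.

T ≈ 195 K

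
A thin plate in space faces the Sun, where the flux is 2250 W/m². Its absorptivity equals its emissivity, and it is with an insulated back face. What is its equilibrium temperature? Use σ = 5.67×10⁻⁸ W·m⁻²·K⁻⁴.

Absorbed flux αS = emitted flux εσT⁴ (one radiating face); with α = ε, T = (S/σ)^(1/4).
T = (2250 / 5.67×10⁻⁸)^(1/4) = (3.97×10^10)^(1/4).
T = 446 K.

T ≈ 446 K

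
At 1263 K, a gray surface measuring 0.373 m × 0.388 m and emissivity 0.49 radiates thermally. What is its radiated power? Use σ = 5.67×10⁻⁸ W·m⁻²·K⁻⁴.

P ≈ 10200 W

A = 0.373 × 0.388 = 0.145 m².
Stefan–Boltzmann: P = εσAT⁴ = 0.49 × 5.67×10⁻⁸ × 0.145 × (1263)⁴ = 0.49 × 5.67×10⁻⁸ × 0.145 × 2.54×10^12.
P = 10200 W.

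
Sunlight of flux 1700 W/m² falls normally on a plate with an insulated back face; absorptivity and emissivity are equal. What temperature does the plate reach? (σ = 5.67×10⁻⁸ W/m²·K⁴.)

T ≈ 416 K

Absorbed flux αS = emitted flux εσT⁴ (one radiating face); with α = ε, T = (S/σ)^(1/4).
T = (1700 / 5.67×10⁻⁸)^(1/4) = (3.00×10^10)^(1/4).
T = 416 K.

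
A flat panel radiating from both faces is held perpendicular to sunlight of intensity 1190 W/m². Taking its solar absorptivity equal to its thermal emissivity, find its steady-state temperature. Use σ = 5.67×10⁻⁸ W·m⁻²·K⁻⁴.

T ≈ 320 K

Absorbed flux αS = emitted flux 2εσT⁴ per unit area; with α = ε this gives T = (S/2σ)^(1/4).
T = (1190 / (2 × 5.67×10⁻⁸))^(1/4) = (1.05×10^10)^(1/4).
T = 320 K.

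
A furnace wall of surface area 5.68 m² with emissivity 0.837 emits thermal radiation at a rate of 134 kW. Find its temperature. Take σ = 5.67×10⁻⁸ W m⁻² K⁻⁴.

T ≈ 840 K

From P = εσAT⁴, T = (P / εσA)^(1/4) = (1.34×10^5 / (0.837 × 5.67×10⁻⁸ × 5.68))^(1/4).
T = (4.97×10^11)^(1/4) = 840 K.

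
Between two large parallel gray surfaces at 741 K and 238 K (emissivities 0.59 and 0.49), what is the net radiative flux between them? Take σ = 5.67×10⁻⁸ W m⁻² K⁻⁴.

For two large parallel gray plates, q = σ(T₁⁴ − T₂⁴) / (1/ε₁ + 1/ε₂ − 1).
1/ε₁ + 1/ε₂ − 1 = 1/0.59 + 1/0.49 − 1 = 2.736.
T₁⁴ − T₂⁴ = 3.01×10^11 − 3.21×10^9 = 2.98×10^11 K⁴.
q = 5.67×10⁻⁸ × 2.98×10^11 / 2.736 = 6180 W/m².

q ≈ 6180 W/m²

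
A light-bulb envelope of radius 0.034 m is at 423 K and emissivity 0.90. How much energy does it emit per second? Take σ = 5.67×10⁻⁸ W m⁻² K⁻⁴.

A = 4πr² = 4π × (0.034)² = 0.0145 m².
P = εσAT⁴ = 0.90 × 5.67×10⁻⁸ × 0.0145 × (423)⁴ = 0.90 × 5.67×10⁻⁸ × 0.0145 × 3.20×10^10.
P = 23.7 W.

P ≈ 23.7 W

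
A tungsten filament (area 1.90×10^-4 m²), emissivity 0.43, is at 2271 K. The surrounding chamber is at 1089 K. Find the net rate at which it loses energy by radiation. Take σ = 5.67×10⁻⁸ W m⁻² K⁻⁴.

Q = εσA(T⁴ − T_s⁴). T⁴ − T_s⁴ = (2271)⁴ − (1089)⁴ = 2.66×10^13 − 1.41×10^12 = 2.52×10^13 K⁴.
Q = 0.43 × 5.67×10⁻⁸ × 1.90×10^-4 × 2.52×10^13 = 117 W.

Q ≈ 117 W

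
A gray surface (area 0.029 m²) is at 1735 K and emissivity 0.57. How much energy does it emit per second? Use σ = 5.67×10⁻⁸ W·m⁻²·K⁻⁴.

P = εσAT⁴ = 0.57 × 5.67×10⁻⁸ × 0.0290 × (1735)⁴ = 0.57 × 5.67×10⁻⁸ × 0.0290 × 9.06×10^12.
P = 8490 W.

P ≈ 8490 W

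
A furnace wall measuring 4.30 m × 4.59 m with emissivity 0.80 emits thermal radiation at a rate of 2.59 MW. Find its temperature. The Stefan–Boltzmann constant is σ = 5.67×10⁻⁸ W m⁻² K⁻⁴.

T ≈ 1300 K

A = 4.30 × 4.59 = 19.7 m².
From P = εσAT⁴, T = (P / εσA)^(1/4) = (2.59×10^6 / (0.80 × 5.67×10⁻⁸ × 19.7))^(1/4).
T = (2.89×10^12)^(1/4) = 1300 K.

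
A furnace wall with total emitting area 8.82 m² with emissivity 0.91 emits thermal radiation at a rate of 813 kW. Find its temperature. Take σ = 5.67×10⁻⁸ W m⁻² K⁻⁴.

T ≈ 1160 K

From P = εσAT⁴, T = (P / εσA)^(1/4) = (8.13×10^5 / (0.91 × 5.67×10⁻⁸ × 8.82))^(1/4).
T = (1.79×10^12)^(1/4) = 1160 K.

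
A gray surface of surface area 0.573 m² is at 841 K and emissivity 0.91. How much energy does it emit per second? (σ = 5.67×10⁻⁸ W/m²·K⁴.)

P = εσAT⁴ = 0.91 × 5.67×10⁻⁸ × 0.573 × (841)⁴ = 0.91 × 5.67×10⁻⁸ × 0.573 × 5.00×10^11.
P = 14800 W.

P ≈ 14800 W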